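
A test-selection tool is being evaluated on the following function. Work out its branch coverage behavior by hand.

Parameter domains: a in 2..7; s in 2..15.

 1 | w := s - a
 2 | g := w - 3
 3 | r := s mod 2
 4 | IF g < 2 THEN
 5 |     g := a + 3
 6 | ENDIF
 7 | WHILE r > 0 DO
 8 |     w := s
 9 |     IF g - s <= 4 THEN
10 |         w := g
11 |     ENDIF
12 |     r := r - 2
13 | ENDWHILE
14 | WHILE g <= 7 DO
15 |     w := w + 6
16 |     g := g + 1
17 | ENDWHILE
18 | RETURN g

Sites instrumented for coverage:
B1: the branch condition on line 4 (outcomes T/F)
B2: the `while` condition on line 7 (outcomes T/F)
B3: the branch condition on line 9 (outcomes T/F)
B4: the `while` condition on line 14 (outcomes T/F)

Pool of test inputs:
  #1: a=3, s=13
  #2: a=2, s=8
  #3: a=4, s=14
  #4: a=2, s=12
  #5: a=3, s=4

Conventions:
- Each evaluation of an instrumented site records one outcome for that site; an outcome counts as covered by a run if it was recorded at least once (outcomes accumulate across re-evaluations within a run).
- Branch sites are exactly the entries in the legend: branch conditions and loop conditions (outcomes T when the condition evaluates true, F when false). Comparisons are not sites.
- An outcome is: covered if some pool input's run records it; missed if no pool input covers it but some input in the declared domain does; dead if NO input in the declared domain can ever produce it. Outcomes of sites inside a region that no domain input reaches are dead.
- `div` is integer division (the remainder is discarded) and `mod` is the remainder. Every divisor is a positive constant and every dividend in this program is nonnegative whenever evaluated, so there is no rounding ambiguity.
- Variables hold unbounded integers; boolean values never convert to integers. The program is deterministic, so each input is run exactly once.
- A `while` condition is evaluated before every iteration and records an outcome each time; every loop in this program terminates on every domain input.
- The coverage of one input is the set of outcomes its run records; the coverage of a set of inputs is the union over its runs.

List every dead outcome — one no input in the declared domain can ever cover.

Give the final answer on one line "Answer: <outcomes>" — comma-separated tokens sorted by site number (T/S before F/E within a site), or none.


running all 84 domain inputs and tallying outcomes:
  reachable outcomes have witnesses, e.g. B1=T (e.g. a=2, s=2), B1=F (e.g. a=2, s=7), B2=T (e.g. a=2, s=3), B2=F (e.g. a=2, s=2)
Answer: none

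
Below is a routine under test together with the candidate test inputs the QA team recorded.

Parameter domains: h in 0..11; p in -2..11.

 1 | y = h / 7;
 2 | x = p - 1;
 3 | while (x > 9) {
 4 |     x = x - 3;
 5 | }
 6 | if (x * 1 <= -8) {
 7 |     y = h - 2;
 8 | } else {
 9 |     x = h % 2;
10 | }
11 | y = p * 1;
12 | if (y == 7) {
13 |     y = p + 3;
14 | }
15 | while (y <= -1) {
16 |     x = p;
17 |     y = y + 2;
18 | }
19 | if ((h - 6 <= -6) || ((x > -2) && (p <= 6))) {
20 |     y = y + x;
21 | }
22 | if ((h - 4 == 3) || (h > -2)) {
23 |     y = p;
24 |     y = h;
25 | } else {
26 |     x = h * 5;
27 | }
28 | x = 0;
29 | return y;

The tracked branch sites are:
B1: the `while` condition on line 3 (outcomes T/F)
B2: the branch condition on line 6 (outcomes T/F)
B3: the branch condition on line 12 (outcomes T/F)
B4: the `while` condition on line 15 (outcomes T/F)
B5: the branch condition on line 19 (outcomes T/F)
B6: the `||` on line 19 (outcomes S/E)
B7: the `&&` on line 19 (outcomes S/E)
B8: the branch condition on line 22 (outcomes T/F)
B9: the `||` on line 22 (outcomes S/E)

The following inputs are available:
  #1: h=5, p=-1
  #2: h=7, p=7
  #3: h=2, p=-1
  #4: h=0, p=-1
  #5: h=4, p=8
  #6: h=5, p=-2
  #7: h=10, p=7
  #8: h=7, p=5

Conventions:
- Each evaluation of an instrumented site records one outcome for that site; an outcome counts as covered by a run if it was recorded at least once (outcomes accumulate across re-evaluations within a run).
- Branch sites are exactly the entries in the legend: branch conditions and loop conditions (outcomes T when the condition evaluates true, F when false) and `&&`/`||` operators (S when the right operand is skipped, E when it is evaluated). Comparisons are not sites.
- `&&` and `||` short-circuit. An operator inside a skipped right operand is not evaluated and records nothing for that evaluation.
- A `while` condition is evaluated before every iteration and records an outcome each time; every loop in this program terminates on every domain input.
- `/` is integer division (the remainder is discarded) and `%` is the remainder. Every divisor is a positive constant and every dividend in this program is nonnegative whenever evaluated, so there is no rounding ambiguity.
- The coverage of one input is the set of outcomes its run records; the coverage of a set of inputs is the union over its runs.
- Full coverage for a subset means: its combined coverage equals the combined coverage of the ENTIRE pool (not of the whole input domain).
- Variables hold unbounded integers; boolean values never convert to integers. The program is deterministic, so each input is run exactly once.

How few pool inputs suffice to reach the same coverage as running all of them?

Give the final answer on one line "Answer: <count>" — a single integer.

input #1 (h=5, p=-1): covers B1=F, B2=F, B3=F, B4=T, B4=F, B5=T, B6=E, B7=E, B8=T, B9=E
input #2 (h=7, p=7): covers B1=F, B2=F, B3=T, B4=F, B5=F, B6=E, B7=E, B8=T, B9=S
input #3 (h=2, p=-1): covers B1=F, B2=F, B3=F, B4=T, B4=F, B5=T, B6=E, B7=E, B8=T, B9=E
input #4 (h=0, p=-1): covers B1=F, B2=F, B3=F, B4=T, B4=F, B5=T, B6=S, B8=T, B9=E
input #5 (h=4, p=8): covers B1=F, B2=F, B3=F, B4=F, B5=F, B6=E, B7=E, B8=T, B9=E
input #6 (h=5, p=-2): covers B1=F, B2=F, B3=F, B4=T, B4=F, B5=F, B6=E, B7=S, B8=T, B9=E
input #7 (h=10, p=7): covers B1=F, B2=F, B3=T, B4=F, B5=F, B6=E, B7=E, B8=T, B9=E
input #8 (h=7, p=5): covers B1=F, B2=F, B3=F, B4=F, B5=T, B6=E, B7=E, B8=T, B9=S
together the pool reaches 15 outcomes: B1=F, B2=F, B3=T, B3=F, B4=T, B4=F, B5=T, B5=F, B6=S, B6=E, B7=S, B7=E, B8=T, B9=S, B9=E
checked all size-1 subsets: none covers 15 outcomes (max 10/15)
checked all size-2 subsets: none covers 15 outcomes (max 14/15)
at size 3, {2, 4, 6} reaches all 15 outcomes; every lexicographically earlier size-3 subset fails

Answer: 3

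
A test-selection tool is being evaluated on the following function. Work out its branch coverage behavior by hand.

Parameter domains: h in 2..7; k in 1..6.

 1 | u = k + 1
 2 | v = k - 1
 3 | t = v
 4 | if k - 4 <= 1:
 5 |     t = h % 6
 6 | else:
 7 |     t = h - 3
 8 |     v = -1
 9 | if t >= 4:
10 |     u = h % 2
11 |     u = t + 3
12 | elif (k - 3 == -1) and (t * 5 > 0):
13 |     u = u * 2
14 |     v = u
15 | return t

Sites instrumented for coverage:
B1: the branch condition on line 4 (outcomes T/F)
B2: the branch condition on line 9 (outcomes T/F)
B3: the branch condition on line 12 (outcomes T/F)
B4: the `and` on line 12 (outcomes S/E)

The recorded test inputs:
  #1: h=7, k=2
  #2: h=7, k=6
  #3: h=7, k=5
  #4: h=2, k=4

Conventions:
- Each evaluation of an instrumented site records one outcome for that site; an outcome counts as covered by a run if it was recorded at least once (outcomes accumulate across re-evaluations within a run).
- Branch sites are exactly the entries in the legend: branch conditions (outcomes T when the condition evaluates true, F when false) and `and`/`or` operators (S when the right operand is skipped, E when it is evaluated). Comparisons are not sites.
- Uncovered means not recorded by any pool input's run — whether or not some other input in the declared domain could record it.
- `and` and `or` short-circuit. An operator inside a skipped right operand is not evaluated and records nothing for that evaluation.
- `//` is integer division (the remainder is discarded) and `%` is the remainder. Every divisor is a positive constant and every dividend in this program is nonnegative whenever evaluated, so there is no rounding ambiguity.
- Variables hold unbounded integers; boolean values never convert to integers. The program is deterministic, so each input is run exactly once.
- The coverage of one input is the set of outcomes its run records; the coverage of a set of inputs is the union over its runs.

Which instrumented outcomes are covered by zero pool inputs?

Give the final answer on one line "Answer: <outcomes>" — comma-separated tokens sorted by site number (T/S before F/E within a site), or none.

input #1 (h=7, k=2): covers B1=T, B2=F, B3=T, B4=E
input #2 (h=7, k=6): covers B1=F, B2=T
input #3 (h=7, k=5): covers B1=T, B2=F, B3=F, B4=S
input #4 (h=2, k=4): covers B1=T, B2=F, B3=F, B4=S
union over the pool: B1=T, B1=F, B2=T, B2=F, B3=T, B3=F, B4=S, B4=E
uncovered (0 of 8): none

Answer: none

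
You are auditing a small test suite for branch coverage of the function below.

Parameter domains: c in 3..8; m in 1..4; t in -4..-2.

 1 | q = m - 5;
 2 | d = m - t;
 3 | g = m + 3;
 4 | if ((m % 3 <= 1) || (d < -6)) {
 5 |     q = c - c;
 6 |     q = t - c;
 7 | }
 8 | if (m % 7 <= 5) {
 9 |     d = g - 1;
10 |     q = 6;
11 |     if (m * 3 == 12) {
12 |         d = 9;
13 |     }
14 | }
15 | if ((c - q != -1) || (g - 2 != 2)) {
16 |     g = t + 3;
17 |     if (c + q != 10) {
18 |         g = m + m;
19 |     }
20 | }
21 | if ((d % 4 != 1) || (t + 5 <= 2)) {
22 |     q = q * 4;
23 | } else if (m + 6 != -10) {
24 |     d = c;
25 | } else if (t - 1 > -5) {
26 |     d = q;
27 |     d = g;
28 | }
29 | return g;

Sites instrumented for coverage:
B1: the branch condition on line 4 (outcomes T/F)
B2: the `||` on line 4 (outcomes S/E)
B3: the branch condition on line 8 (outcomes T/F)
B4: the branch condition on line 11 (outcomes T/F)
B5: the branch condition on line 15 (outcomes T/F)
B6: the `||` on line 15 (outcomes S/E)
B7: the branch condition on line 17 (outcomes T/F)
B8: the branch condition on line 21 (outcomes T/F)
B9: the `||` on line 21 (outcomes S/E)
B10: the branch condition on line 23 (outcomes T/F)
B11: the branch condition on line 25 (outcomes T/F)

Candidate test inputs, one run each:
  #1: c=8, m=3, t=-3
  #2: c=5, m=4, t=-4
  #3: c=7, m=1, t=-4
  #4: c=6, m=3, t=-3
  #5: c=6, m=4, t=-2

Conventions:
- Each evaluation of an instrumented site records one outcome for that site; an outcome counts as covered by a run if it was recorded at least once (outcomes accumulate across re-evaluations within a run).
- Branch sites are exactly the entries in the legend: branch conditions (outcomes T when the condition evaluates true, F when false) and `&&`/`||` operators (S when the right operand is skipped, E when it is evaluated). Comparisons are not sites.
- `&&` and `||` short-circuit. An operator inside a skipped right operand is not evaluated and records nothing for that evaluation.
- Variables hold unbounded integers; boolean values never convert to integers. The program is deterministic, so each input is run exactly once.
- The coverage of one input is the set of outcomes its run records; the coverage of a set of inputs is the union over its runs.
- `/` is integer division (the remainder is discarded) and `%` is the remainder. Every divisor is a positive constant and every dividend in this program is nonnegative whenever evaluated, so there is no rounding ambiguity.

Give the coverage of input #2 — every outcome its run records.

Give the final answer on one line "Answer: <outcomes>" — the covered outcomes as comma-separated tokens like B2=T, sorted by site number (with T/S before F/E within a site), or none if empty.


Running input #2 (c=5, m=4, t=-4), event by event:
  B2->S, B1->T, B3->T, B4->T, B6->E, B5->T, B7->T, B9->E, B8->T
distinct outcomes covered: B1=T, B2=S, B3=T, B4=T, B5=T, B6=E, B7=T, B8=T, B9=E
Answer: B1=T, B2=S, B3=T, B4=T, B5=T, B6=E, B7=T, B8=T, B9=E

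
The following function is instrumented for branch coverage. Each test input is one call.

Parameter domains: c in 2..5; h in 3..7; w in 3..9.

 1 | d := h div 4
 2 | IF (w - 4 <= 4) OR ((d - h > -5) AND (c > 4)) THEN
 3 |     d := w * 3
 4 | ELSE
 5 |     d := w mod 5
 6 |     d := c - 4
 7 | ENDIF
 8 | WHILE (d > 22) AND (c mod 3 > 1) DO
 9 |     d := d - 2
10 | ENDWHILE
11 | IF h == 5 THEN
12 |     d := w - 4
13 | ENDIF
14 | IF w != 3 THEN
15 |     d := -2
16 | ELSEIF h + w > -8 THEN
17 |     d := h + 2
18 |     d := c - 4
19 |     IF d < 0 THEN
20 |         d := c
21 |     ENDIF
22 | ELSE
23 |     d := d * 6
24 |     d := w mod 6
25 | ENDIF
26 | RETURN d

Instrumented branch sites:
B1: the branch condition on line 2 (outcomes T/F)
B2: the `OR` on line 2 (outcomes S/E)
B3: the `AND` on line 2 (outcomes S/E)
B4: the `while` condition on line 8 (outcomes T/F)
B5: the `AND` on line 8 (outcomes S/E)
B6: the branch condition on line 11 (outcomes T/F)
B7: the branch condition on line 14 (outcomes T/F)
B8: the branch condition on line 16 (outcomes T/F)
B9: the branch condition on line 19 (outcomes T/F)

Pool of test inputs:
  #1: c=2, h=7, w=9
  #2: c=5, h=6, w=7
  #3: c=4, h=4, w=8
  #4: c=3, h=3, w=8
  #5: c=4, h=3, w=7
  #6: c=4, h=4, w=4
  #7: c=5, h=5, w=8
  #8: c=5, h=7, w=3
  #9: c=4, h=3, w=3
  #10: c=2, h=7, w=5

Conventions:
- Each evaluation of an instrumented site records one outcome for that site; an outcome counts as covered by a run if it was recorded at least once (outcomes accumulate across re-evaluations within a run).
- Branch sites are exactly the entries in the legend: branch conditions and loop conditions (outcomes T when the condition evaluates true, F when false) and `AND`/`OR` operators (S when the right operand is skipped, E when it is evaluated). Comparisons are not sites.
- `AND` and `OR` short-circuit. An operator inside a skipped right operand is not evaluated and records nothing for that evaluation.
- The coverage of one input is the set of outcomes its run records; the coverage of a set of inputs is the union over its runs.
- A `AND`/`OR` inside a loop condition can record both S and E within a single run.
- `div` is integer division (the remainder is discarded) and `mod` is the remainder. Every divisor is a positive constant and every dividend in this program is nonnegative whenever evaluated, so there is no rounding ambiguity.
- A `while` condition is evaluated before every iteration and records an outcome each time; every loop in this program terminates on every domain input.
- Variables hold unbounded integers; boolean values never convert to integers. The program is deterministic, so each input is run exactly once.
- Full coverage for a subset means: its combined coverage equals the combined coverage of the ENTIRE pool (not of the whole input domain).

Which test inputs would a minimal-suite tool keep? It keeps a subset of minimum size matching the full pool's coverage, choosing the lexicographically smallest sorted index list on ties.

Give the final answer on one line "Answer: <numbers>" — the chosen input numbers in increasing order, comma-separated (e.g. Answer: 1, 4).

input #1, c=2, h=7, w=9: events B2->E, B3->S, B1->F, B5->S, B4->F, B6->F, B7->T; outcomes B1=F, B2=E, B3=S, B4=F, B5=S, B6=F, B7=T
input #2, c=5, h=6, w=7: events B2->S, B1->T, B5->S, B4->F, B6->F, B7->T; outcomes B1=T, B2=S, B4=F, B5=S, B6=F, B7=T
input #3, c=4, h=4, w=8: events B2->S, B1->T, B5->E, B4->F, B6->F, B7->T; outcomes B1=T, B2=S, B4=F, B5=E, B6=F, B7=T
input #4, c=3, h=3, w=8: events B2->S, B1->T, B5->E, B4->F, B6->F, B7->T; outcomes B1=T, B2=S, B4=F, B5=E, B6=F, B7=T
input #5, c=4, h=3, w=7: events B2->S, B1->T, B5->S, B4->F, B6->F, B7->T; outcomes B1=T, B2=S, B4=F, B5=S, B6=F, B7=T
input #6, c=4, h=4, w=4: events B2->S, B1->T, B5->S, B4->F, B6->F, B7->T; outcomes B1=T, B2=S, B4=F, B5=S, B6=F, B7=T
input #7, c=5, h=5, w=8: events B2->S, B1->T, B5->E, B4->T, B5->S, B4->F, B6->T, B7->T; outcomes B1=T, B2=S, B4=T, B4=F, B5=S, B5=E, B6=T, B7=T
input #8, c=5, h=7, w=3: events B2->S, B1->T, B5->S, B4->F, B6->F, B7->F, B8->T, B9->F; outcomes B1=T, B2=S, B4=F, B5=S, B6=F, B7=F, B8=T, B9=F
input #9, c=4, h=3, w=3: events B2->S, B1->T, B5->S, B4->F, B6->F, B7->F, B8->T, B9->F; outcomes B1=T, B2=S, B4=F, B5=S, B6=F, B7=F, B8=T, B9=F
input #10, c=2, h=7, w=5: events B2->S, B1->T, B5->S, B4->F, B6->F, B7->T; outcomes B1=T, B2=S, B4=F, B5=S, B6=F, B7=T
pool-wide coverage (15 outcomes): B1=T, B1=F, B2=S, B2=E, B3=S, B4=T, B4=F, B5=S, B5=E, B6=T, B6=F, B7=T, B7=F, B8=T, B9=F
size 1 is not enough: best union over all size-1 subsets is 8/15
size 2 is not enough: best union over all size-2 subsets is 12/15
at size 3, {1, 7, 8} reaches all 15 outcomes; every lexicographically earlier size-3 subset fails

Answer: 1, 7, 8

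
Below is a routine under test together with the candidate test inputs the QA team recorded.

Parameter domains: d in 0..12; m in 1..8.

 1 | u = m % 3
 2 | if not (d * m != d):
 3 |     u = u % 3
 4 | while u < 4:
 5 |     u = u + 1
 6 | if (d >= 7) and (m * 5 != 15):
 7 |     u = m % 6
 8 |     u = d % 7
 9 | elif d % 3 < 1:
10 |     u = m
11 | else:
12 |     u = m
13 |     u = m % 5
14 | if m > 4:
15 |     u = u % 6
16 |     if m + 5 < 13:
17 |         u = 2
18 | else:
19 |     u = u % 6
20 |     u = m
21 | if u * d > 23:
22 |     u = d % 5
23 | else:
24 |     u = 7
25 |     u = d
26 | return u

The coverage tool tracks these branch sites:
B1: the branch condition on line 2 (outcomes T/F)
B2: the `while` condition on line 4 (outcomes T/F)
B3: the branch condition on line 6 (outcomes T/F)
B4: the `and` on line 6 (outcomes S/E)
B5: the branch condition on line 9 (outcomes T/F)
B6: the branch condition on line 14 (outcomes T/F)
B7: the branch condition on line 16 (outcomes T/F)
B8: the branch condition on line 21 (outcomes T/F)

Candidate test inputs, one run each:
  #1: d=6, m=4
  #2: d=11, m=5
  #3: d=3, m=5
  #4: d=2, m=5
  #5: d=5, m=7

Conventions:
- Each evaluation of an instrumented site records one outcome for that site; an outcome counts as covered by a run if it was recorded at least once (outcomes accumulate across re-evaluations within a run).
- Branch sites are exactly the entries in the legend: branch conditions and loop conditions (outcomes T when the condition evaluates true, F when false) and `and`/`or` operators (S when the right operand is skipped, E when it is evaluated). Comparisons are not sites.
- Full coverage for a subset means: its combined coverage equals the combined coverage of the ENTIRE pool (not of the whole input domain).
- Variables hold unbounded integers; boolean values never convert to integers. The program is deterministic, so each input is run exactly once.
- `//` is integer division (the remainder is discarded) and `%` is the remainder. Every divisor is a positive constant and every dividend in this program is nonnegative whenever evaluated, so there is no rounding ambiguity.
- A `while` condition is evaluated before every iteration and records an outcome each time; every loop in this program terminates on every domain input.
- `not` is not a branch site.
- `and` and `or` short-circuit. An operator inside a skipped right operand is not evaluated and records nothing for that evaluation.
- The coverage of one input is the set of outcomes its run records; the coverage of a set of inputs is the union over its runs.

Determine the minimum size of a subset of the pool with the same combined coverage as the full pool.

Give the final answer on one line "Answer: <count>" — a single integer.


input #1 (d=6, m=4): events B1->F, B2->T, B2->T, B2->T, B2->F, B4->S, B3->F, B5->T, B6->F, B8->T; covers B1=F, B2=T, B2=F, B3=F, B4=S, B5=T, B6=F, B8=T
input #2 (d=11, m=5): events B1->F, B2->T, B2->T, B2->F, B4->E, B3->T, B6->T, B7->T, B8->F; covers B1=F, B2=T, B2=F, B3=T, B4=E, B6=T, B7=T, B8=F
input #3 (d=3, m=5): events B1->F, B2->T, B2->T, B2->F, B4->S, B3->F, B5->T, B6->T, B7->T, B8->F; covers B1=F, B2=T, B2=F, B3=F, B4=S, B5=T, B6=T, B7=T, B8=F
input #4 (d=2, m=5): events B1->F, B2->T, B2->T, B2->F, B4->S, B3->F, B5->F, B6->T, B7->T, B8->F; covers B1=F, B2=T, B2=F, B3=F, B4=S, B5=F, B6=T, B7=T, B8=F
input #5 (d=5, m=7): events B1->F, B2->T, B2->T, B2->T, B2->F, B4->S, B3->F, B5->F, B6->T, B7->T, B8->F; covers B1=F, B2=T, B2=F, B3=F, B4=S, B5=F, B6=T, B7=T, B8=F
together the pool reaches 14 outcomes: B1=F, B2=T, B2=F, B3=T, B3=F, B4=S, B4=E, B5=T, B5=F, B6=T, B6=F, B7=T, B8=T, B8=F
every size-1 subset falls short of the 14 outcomes (best: 9/14)
every size-2 subset falls short of the 14 outcomes (best: 13/14)
at size 3, {1, 2, 4} reaches all 14 outcomes; every lexicographically earlier size-3 subset fails
Answer: 3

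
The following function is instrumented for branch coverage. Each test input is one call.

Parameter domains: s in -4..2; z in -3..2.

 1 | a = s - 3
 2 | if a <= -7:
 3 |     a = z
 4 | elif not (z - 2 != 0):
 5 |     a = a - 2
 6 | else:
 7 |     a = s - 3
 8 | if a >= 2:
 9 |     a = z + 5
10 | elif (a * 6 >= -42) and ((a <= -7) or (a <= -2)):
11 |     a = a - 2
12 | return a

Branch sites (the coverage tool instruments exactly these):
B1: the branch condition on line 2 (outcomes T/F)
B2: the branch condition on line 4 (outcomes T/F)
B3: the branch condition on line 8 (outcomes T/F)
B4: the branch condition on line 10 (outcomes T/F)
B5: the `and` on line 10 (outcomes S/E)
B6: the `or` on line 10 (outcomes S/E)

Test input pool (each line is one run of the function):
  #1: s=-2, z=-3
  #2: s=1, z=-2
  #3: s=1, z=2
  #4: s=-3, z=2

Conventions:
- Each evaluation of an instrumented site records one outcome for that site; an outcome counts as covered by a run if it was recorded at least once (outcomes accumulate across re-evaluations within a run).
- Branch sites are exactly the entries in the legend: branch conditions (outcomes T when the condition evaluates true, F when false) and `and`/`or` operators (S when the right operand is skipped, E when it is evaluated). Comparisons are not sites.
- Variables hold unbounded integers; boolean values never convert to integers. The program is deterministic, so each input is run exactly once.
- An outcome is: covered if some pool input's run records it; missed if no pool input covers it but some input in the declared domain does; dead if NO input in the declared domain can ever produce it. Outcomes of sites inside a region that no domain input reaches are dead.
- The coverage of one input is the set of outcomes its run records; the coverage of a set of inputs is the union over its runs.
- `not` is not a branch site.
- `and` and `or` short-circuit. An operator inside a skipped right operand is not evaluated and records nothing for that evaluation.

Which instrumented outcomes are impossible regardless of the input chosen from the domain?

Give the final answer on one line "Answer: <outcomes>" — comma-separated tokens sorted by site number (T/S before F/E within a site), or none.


sweeping the full domain (42 inputs) for each outcome:
  reachable outcomes have witnesses, e.g. B1=T (e.g. s=-4, z=-3), B1=F (e.g. s=-3, z=-3), B2=T (e.g. s=-3, z=2), B2=F (e.g. s=-3, z=-3)
Answer: none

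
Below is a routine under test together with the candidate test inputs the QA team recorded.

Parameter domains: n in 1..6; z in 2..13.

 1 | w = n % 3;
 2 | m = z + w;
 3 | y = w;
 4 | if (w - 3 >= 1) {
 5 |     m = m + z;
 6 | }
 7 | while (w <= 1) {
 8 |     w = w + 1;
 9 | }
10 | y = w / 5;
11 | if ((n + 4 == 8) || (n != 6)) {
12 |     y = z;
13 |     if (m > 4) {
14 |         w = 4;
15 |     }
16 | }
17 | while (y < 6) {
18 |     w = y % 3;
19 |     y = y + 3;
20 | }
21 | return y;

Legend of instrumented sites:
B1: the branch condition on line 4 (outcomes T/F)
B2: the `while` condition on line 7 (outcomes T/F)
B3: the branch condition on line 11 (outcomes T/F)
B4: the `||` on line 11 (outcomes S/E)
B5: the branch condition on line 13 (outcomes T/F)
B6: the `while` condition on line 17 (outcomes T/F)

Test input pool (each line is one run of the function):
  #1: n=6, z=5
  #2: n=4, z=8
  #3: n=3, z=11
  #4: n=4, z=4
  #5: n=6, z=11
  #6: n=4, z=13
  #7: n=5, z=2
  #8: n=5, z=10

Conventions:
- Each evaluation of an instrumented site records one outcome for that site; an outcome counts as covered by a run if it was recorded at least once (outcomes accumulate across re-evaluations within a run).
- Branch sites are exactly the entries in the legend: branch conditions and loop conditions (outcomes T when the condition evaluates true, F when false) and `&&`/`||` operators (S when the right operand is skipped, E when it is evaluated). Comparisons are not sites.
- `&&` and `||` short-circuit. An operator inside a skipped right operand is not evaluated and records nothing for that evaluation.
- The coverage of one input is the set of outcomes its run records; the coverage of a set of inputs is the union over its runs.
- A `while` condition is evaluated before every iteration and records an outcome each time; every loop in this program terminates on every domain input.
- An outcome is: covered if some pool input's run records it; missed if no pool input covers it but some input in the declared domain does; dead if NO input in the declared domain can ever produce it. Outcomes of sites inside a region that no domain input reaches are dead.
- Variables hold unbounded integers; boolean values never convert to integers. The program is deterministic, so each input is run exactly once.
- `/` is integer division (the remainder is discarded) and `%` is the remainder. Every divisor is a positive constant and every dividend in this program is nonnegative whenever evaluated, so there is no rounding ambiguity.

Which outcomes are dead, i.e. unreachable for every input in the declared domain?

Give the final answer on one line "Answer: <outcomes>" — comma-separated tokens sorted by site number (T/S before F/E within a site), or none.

sweeping the full domain (72 inputs) for each outcome:
  B1=T: zero occurrences over every domain input -> dead
  reachable outcomes have witnesses, e.g. B1=F (e.g. n=1, z=2), B2=T (e.g. n=1, z=2), B2=F (e.g. n=1, z=2), B3=T (e.g. n=1, z=2)

Answer: B1=T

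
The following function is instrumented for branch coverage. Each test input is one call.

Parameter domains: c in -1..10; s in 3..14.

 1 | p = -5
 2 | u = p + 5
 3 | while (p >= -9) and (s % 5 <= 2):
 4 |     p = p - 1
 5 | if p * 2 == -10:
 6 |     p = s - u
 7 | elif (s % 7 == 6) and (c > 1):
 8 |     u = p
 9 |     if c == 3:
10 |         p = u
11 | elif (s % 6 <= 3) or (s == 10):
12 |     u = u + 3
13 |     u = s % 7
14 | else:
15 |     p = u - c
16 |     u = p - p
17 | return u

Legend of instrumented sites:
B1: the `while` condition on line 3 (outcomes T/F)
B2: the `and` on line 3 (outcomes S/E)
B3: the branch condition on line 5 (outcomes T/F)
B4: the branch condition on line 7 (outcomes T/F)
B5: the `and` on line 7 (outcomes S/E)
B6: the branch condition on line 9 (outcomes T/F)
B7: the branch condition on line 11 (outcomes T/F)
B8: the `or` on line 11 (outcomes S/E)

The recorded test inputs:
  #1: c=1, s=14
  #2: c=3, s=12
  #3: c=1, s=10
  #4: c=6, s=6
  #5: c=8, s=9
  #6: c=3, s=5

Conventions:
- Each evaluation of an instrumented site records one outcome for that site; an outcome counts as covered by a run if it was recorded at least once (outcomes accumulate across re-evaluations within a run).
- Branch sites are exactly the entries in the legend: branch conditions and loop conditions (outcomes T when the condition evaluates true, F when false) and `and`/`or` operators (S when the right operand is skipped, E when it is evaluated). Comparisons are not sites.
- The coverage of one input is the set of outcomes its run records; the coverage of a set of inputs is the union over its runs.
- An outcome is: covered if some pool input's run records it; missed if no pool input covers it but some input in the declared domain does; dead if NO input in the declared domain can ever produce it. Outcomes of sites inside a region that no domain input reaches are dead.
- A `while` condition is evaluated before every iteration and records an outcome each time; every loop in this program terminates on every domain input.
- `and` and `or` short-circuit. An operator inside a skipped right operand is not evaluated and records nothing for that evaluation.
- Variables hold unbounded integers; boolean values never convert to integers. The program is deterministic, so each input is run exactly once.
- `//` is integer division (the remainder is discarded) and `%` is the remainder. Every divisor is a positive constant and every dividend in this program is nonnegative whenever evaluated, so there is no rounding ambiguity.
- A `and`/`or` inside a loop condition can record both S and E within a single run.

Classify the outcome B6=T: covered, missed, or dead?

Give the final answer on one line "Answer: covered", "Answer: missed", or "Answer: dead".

no pool input records B6=T
but domain input (c=3, s=6) does record it -> reachable, so missed

Answer: missed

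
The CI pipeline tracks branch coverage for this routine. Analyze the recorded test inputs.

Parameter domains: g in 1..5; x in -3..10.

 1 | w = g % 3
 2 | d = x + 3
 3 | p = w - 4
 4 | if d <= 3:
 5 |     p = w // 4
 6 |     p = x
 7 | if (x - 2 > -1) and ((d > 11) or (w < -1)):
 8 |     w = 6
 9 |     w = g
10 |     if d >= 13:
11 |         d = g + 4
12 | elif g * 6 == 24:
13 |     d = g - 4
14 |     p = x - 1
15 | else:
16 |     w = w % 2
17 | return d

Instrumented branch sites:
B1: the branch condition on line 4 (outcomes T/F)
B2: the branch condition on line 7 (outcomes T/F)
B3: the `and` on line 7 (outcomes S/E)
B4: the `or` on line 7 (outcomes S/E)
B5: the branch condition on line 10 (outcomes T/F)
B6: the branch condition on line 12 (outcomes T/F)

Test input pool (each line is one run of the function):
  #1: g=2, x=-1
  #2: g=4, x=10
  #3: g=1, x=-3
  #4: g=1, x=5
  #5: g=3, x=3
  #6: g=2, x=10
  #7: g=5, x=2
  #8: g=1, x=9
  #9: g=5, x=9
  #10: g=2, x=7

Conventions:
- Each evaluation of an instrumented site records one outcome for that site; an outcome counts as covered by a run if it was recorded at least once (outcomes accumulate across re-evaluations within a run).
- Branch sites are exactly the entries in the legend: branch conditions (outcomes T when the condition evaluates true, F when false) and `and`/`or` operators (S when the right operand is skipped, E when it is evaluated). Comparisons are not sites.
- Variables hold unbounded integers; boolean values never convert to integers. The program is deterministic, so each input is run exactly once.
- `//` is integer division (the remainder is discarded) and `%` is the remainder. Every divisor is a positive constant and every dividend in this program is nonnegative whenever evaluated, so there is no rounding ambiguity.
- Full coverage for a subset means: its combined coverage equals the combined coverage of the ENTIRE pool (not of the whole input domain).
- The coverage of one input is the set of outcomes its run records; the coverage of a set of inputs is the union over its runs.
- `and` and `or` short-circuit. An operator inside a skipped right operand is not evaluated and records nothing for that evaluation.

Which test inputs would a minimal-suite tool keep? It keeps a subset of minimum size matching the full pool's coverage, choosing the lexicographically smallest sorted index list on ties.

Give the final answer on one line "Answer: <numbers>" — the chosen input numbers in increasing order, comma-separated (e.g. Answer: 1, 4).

test 1 (g=2, x=-1) fires B1->T, B3->S, B2->F, B6->F; hits B1=T, B2=F, B3=S, B6=F
test 2 (g=4, x=10) fires B1->F, B3->E, B4->S, B2->T, B5->T; hits B1=F, B2=T, B3=E, B4=S, B5=T
test 3 (g=1, x=-3) fires B1->T, B3->S, B2->F, B6->F; hits B1=T, B2=F, B3=S, B6=F
test 4 (g=1, x=5) fires B1->F, B3->E, B4->E, B2->F, B6->F; hits B1=F, B2=F, B3=E, B4=E, B6=F
test 5 (g=3, x=3) fires B1->F, B3->E, B4->E, B2->F, B6->F; hits B1=F, B2=F, B3=E, B4=E, B6=F
test 6 (g=2, x=10) fires B1->F, B3->E, B4->S, B2->T, B5->T; hits B1=F, B2=T, B3=E, B4=S, B5=T
test 7 (g=5, x=2) fires B1->F, B3->E, B4->E, B2->F, B6->F; hits B1=F, B2=F, B3=E, B4=E, B6=F
test 8 (g=1, x=9) fires B1->F, B3->E, B4->S, B2->T, B5->F; hits B1=F, B2=T, B3=E, B4=S, B5=F
test 9 (g=5, x=9) fires B1->F, B3->E, B4->S, B2->T, B5->F; hits B1=F, B2=T, B3=E, B4=S, B5=F
test 10 (g=2, x=7) fires B1->F, B3->E, B4->E, B2->F, B6->F; hits B1=F, B2=F, B3=E, B4=E, B6=F
union over all inputs: B1=T, B1=F, B2=T, B2=F, B3=S, B3=E, B4=S, B4=E, B5=T, B5=F, B6=F (11 outcomes)
checked all size-1 subsets: none covers 11 outcomes (max 5/11)
checked all size-2 subsets: none covers 11 outcomes (max 9/11)
checked all size-3 subsets: none covers 11 outcomes (max 10/11)
the canonical winner is {1, 2, 4, 8}: size 4, full 11-outcome coverage, earliest index list among size-4 covers

Answer: 1, 2, 4, 8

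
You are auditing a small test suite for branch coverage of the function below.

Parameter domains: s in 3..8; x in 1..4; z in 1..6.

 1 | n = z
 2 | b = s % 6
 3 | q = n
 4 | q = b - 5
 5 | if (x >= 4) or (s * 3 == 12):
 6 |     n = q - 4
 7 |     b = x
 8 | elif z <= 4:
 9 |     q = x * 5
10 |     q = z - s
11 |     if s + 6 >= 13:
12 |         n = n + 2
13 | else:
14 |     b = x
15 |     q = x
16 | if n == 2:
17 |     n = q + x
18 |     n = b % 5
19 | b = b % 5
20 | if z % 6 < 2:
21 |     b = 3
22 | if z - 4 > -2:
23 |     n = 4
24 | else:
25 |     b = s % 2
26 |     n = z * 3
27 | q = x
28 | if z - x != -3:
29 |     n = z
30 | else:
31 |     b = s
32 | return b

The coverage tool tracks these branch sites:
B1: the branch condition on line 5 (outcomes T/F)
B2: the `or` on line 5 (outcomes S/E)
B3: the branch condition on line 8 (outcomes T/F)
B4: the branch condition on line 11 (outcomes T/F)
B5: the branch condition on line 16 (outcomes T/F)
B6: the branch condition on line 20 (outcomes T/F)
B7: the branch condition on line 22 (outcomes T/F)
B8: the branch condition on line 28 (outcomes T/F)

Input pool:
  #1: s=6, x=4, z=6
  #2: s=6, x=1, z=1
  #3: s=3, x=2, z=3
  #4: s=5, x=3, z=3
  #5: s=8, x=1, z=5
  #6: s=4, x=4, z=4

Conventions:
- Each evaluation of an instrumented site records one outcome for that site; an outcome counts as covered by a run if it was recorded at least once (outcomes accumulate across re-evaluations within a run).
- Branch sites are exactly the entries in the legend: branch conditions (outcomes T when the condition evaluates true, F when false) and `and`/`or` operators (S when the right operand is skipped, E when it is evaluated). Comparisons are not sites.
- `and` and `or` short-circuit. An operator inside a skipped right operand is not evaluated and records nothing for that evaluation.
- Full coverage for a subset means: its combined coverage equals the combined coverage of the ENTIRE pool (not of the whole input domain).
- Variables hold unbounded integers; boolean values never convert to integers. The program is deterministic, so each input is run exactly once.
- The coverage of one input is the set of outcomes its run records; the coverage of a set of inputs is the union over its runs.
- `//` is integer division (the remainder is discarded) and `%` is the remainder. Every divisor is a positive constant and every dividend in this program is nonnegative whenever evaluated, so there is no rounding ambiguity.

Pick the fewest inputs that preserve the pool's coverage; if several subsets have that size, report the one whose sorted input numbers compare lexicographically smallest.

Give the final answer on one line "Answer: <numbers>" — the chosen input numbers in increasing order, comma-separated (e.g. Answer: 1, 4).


#1 (s=6, x=4, z=6) -> B2->S, B1->T, B5->F, B6->T, B7->T, B8->T; covered: B1=T, B2=S, B5=F, B6=T, B7=T, B8=T
#2 (s=6, x=1, z=1) -> B2->E, B1->F, B3->T, B4->F, B5->F, B6->T, B7->F, B8->T; covered: B1=F, B2=E, B3=T, B4=F, B5=F, B6=T, B7=F, B8=T
#3 (s=3, x=2, z=3) -> B2->E, B1->F, B3->T, B4->F, B5->F, B6->F, B7->T, B8->T; covered: B1=F, B2=E, B3=T, B4=F, B5=F, B6=F, B7=T, B8=T
#4 (s=5, x=3, z=3) -> B2->E, B1->F, B3->T, B4->F, B5->F, B6->F, B7->T, B8->T; covered: B1=F, B2=E, B3=T, B4=F, B5=F, B6=F, B7=T, B8=T
#5 (s=8, x=1, z=5) -> B2->E, B1->F, B3->F, B5->F, B6->F, B7->T, B8->T; covered: B1=F, B2=E, B3=F, B5=F, B6=F, B7=T, B8=T
#6 (s=4, x=4, z=4) -> B2->S, B1->T, B5->F, B6->F, B7->T, B8->T; covered: B1=T, B2=S, B5=F, B6=F, B7=T, B8=T
together the pool reaches 13 outcomes: B1=T, B1=F, B2=S, B2=E, B3=T, B3=F, B4=F, B5=F, B6=T, B6=F, B7=T, B7=F, B8=T
no size-1 subset reaches all 13 outcomes (best union: 8/13)
no size-2 subset reaches all 13 outcomes (best union: 12/13)
size 3: inputs {1, 2, 5} cover all 13 outcomes, and no lexicographically smaller subset of this size does
Answer: 1, 2, 5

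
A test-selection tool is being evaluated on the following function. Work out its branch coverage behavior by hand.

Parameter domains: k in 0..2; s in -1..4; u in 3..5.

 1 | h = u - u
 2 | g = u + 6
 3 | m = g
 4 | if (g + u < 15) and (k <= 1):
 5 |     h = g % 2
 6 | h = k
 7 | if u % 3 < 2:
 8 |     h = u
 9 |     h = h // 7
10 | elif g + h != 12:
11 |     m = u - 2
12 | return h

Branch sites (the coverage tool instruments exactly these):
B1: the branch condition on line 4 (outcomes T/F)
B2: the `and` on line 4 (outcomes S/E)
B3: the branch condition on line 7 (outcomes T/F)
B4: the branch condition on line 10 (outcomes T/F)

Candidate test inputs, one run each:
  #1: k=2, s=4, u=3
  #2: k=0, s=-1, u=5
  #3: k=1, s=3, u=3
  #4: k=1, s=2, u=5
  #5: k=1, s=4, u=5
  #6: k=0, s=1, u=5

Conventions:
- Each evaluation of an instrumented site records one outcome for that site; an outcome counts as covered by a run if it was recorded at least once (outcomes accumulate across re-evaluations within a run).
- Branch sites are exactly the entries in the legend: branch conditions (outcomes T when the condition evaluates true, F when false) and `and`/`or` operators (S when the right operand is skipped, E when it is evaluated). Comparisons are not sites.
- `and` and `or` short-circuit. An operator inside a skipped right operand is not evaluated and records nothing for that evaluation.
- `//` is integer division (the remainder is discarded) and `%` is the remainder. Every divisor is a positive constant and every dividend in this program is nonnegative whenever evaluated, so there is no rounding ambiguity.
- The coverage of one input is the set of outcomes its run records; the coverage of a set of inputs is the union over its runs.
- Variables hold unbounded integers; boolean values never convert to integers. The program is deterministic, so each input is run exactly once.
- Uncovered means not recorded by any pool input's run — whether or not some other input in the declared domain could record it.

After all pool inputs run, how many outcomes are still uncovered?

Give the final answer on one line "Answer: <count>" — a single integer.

#1 (k=2, s=4, u=3) -> covered: B1=F, B2=E, B3=T
#2 (k=0, s=-1, u=5) -> covered: B1=F, B2=S, B3=F, B4=T
#3 (k=1, s=3, u=3) -> covered: B1=T, B2=E, B3=T
#4 (k=1, s=2, u=5) -> covered: B1=F, B2=S, B3=F, B4=F
#5 (k=1, s=4, u=5) -> covered: B1=F, B2=S, B3=F, B4=F
#6 (k=0, s=1, u=5) -> covered: B1=F, B2=S, B3=F, B4=T
union over the pool: B1=T, B1=F, B2=S, B2=E, B3=T, B3=F, B4=T, B4=F
uncovered (0 of 8): none

Answer: 0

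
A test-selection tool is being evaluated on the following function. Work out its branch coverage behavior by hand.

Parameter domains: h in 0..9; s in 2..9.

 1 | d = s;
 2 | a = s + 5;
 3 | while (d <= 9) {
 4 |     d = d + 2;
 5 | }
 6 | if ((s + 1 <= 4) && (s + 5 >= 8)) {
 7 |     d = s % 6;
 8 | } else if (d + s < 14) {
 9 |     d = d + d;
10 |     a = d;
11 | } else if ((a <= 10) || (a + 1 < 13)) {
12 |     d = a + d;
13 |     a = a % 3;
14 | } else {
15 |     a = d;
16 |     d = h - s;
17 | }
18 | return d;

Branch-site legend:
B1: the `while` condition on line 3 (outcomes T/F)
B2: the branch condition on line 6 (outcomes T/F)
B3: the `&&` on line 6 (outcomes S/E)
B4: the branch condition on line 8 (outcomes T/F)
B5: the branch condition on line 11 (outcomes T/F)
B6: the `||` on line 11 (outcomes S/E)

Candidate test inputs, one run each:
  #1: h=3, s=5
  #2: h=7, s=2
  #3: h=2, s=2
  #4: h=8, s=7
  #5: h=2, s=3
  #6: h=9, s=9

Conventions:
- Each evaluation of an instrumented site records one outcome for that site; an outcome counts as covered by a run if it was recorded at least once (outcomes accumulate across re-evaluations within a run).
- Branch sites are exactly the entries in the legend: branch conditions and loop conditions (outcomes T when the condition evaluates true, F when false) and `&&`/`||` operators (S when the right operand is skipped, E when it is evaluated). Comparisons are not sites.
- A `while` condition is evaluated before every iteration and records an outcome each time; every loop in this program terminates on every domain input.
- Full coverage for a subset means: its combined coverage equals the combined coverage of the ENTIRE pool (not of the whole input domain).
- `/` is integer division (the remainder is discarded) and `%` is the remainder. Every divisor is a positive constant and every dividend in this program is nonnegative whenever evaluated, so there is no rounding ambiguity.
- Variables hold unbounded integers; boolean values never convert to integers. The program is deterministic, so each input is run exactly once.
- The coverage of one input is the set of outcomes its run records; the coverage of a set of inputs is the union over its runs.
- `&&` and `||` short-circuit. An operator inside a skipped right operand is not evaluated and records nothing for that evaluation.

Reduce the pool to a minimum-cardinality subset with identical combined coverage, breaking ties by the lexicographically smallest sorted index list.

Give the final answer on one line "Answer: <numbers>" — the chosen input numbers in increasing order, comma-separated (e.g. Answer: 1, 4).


test 1 (h=3, s=5) hits B1=T, B1=F, B2=F, B3=S, B4=F, B5=T, B6=S
test 2 (h=7, s=2) hits B1=T, B1=F, B2=F, B3=E, B4=T
test 3 (h=2, s=2) hits B1=T, B1=F, B2=F, B3=E, B4=T
test 4 (h=8, s=7) hits B1=T, B1=F, B2=F, B3=S, B4=F, B5=F, B6=E
test 5 (h=2, s=3) hits B1=T, B1=F, B2=T, B3=E
test 6 (h=9, s=9) hits B1=T, B1=F, B2=F, B3=S, B4=F, B5=F, B6=E
the full pool covers 12 outcomes: B1=T, B1=F, B2=T, B2=F, B3=S, B3=E, B4=T, B4=F, B5=T, B5=F, B6=S, B6=E
no size-1 subset reaches all 12 outcomes (best union: 7/12)
no size-2 subset reaches all 12 outcomes (best union: 9/12)
no size-3 subset reaches all 12 outcomes (best union: 11/12)
size 4: inputs {1, 2, 4, 5} cover all 12 outcomes, and no lexicographically smaller subset of this size does
Answer: 1, 2, 4, 5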